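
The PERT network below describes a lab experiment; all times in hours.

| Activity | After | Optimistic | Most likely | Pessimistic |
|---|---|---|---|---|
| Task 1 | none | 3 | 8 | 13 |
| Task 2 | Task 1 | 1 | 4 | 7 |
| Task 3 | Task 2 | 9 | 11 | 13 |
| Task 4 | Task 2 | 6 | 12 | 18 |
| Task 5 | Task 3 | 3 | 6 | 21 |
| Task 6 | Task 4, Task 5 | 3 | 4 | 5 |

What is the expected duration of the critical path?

35 hours

te_Task 1 = (3 + 4·8 + 13)/6 = 48/6 = 8
te_Task 2 = (1 + 4·4 + 7)/6 = 24/6 = 4
te_Task 3 = (9 + 4·11 + 13)/6 = 66/6 = 11
te_Task 4 = (6 + 4·12 + 18)/6 = 72/6 = 12
te_Task 5 = (3 + 4·6 + 21)/6 = 48/6 = 8
te_Task 6 = (3 + 4·4 + 5)/6 = 24/6 = 4

Forward pass:
ES_Task 1 = 0; EF_Task 1 = 8
ES_Task 2 = 8; EF_Task 2 = 8+4 = 12
ES_Task 3 = 12; EF_Task 3 = 12+11 = 23
ES_Task 4 = 12; EF_Task 4 = 12+12 = 24
ES_Task 5 = 23; EF_Task 5 = 23+8 = 31
ES_Task 6 = max(EF_Task 4=24, EF_Task 5=31) = 31; EF_Task 6 = 31+4 = 35
Expected project duration μ = 35 hours. Critical path: Task 1 → Task 2 → Task 3 → Task 5 → Task 6.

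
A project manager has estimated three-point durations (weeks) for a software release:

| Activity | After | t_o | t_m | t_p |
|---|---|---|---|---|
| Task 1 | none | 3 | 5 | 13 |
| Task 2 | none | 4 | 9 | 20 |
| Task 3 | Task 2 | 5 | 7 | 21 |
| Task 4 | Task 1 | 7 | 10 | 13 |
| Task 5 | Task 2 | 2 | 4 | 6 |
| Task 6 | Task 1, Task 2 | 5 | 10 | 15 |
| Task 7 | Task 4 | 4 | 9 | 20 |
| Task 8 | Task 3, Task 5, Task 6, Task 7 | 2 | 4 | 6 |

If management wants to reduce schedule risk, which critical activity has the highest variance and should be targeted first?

te_Task 1 = (3 + 4·5 + 13)/6 = 36/6 = 6; σ²_Task 1 = ((13−3)/6)² = 2.778
te_Task 2 = (4 + 4·9 + 20)/6 = 60/6 = 10; σ²_Task 2 = ((20−4)/6)² = 7.111
te_Task 3 = (5 + 4·7 + 21)/6 = 54/6 = 9; σ²_Task 3 = ((21−5)/6)² = 7.111
te_Task 4 = (7 + 4·10 + 13)/6 = 60/6 = 10; σ²_Task 4 = ((13−7)/6)² = 1.000
te_Task 5 = (2 + 4·4 + 6)/6 = 24/6 = 4; σ²_Task 5 = ((6−2)/6)² = 0.444
te_Task 6 = (5 + 4·10 + 15)/6 = 60/6 = 10; σ²_Task 6 = ((15−5)/6)² = 2.778
te_Task 7 = (4 + 4·9 + 20)/6 = 60/6 = 10; σ²_Task 7 = ((20−4)/6)² = 7.111
te_Task 8 = (2 + 4·4 + 6)/6 = 24/6 = 4; σ²_Task 8 = ((6−2)/6)² = 0.444

Forward pass:
ES_Task 1 = 0; EF_Task 1 = 6
ES_Task 2 = 0; EF_Task 2 = 10
ES_Task 3 = 10; EF_Task 3 = 10+9 = 19
ES_Task 4 = 6; EF_Task 4 = 6+10 = 16
ES_Task 5 = 10; EF_Task 5 = 10+4 = 14
ES_Task 6 = max(EF_Task 1=6, EF_Task 2=10) = 10; EF_Task 6 = 10+10 = 20
ES_Task 7 = 16; EF_Task 7 = 16+10 = 26
ES_Task 8 = max(EF_Task 3=19, EF_Task 5=14, EF_Task 6=20, EF_Task 7=26) = 26; EF_Task 8 = 26+4 = 30
Expected project duration μ = 30 weeks. Critical path: Task 1 → Task 4 → Task 7 → Task 8.

Variances on critical path: σ²_Task 1=2.778, σ²_Task 4=1.000, σ²_Task 7=7.111, σ²_Task 8=0.444.
Largest is σ²_Task 7 = 7.111.

Task 7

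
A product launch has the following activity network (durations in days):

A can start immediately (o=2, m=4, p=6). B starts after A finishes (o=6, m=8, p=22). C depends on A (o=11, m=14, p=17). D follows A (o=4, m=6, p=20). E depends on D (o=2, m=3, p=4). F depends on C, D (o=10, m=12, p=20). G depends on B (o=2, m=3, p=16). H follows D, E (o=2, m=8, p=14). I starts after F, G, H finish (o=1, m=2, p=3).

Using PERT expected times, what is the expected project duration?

te_A = (2 + 4·4 + 6)/6 = 24/6 = 4
te_B = (6 + 4·8 + 22)/6 = 60/6 = 10
te_C = (11 + 4·14 + 17)/6 = 84/6 = 14
te_D = (4 + 4·6 + 20)/6 = 48/6 = 8
te_E = (2 + 4·3 + 4)/6 = 18/6 = 3
te_F = (10 + 4·12 + 20)/6 = 78/6 = 13
te_G = (2 + 4·3 + 16)/6 = 30/6 = 5
te_H = (2 + 4·8 + 14)/6 = 48/6 = 8
te_I = (1 + 4·2 + 3)/6 = 12/6 = 2

Forward pass:
ES_A = 0; EF_A = 4
ES_B = 4; EF_B = 4+10 = 14
ES_C = 4; EF_C = 4+14 = 18
ES_D = 4; EF_D = 4+8 = 12
ES_E = 12; EF_E = 12+3 = 15
ES_F = max(EF_C=18, EF_D=12) = 18; EF_F = 18+13 = 31
ES_G = 14; EF_G = 14+5 = 19
ES_H = max(EF_D=12, EF_E=15) = 15; EF_H = 15+8 = 23
ES_I = max(EF_F=31, EF_G=19, EF_H=23) = 31; EF_I = 31+2 = 33
Expected project duration μ = 33 days. Critical path: A → C → F → I.

33 days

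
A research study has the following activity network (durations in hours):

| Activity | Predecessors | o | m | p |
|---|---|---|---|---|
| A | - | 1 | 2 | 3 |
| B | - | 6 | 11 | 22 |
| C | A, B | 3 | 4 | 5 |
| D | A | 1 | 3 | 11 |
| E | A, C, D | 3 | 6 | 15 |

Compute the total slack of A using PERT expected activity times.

te_A = (1 + 4·2 + 3)/6 = 12/6 = 2
te_B = (6 + 4·11 + 22)/6 = 72/6 = 12
te_C = (3 + 4·4 + 5)/6 = 24/6 = 4
te_D = (1 + 4·3 + 11)/6 = 24/6 = 4
te_E = (3 + 4·6 + 15)/6 = 42/6 = 7

Forward pass:
ES_A = 0; EF_A = 2
ES_B = 0; EF_B = 12
ES_C = max(EF_A=2, EF_B=12) = 12; EF_C = 12+4 = 16
ES_D = 2; EF_D = 2+4 = 6
ES_E = max(EF_A=2, EF_C=16, EF_D=6) = 16; EF_E = 16+7 = 23
Expected project duration μ = 23 hours. Critical path: B → C → E.

Backward pass:
LF_E = 23; LS_E = 23−7 = 16
LF_D = LS_E = 16; LS_D = 16−4 = 12
LF_C = LS_E = 16; LS_C = 16−4 = 12
LF_B = LS_C = 12; LS_B = 12−12 = 0
LF_A = min(LS_C=12, LS_D=12, LS_E=16) = 12; LS_A = 12−2 = 10
Slack_A = LS_A − ES_A = 10 − 0 = 10

10 hours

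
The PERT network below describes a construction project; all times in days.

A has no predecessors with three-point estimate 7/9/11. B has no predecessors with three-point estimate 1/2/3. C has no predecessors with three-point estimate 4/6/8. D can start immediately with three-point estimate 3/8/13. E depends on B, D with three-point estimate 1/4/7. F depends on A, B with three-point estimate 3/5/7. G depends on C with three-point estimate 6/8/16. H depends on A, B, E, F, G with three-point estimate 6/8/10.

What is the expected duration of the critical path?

te_A = (7 + 4·9 + 11)/6 = 54/6 = 9
te_B = (1 + 4·2 + 3)/6 = 12/6 = 2
te_C = (4 + 4·6 + 8)/6 = 36/6 = 6
te_D = (3 + 4·8 + 13)/6 = 48/6 = 8
te_E = (1 + 4·4 + 7)/6 = 24/6 = 4
te_F = (3 + 4·5 + 7)/6 = 30/6 = 5
te_G = (6 + 4·8 + 16)/6 = 54/6 = 9
te_H = (6 + 4·8 + 10)/6 = 48/6 = 8

Forward pass:
ES_A = 0; EF_A = 9
ES_B = 0; EF_B = 2
ES_C = 0; EF_C = 6
ES_D = 0; EF_D = 8
ES_E = max(EF_B=2, EF_D=8) = 8; EF_E = 8+4 = 12
ES_F = max(EF_A=9, EF_B=2) = 9; EF_F = 9+5 = 14
ES_G = 6; EF_G = 6+9 = 15
ES_H = max(EF_A=9, EF_B=2, EF_E=12, EF_F=14, EF_G=15) = 15; EF_H = 15+8 = 23
Expected project duration μ = 23 days. Critical path: C → G → H.

23 days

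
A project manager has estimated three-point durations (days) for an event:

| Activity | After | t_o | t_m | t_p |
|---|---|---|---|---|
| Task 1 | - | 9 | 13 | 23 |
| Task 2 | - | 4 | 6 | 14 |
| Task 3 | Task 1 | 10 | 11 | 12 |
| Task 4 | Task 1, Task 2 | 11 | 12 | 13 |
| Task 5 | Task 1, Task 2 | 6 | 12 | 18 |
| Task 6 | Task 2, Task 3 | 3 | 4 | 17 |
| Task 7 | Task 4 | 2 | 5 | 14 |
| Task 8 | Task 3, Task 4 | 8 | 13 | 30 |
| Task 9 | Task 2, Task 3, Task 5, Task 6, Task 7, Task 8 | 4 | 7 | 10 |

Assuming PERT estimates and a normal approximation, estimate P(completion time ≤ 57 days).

te_Task 1 = (9 + 4·13 + 23)/6 = 84/6 = 14; σ²_Task 1 = ((23−9)/6)² = 5.444
te_Task 2 = (4 + 4·6 + 14)/6 = 42/6 = 7; σ²_Task 2 = ((14−4)/6)² = 2.778
te_Task 3 = (10 + 4·11 + 12)/6 = 66/6 = 11; σ²_Task 3 = ((12−10)/6)² = 0.111
te_Task 4 = (11 + 4·12 + 13)/6 = 72/6 = 12; σ²_Task 4 = ((13−11)/6)² = 0.111
te_Task 5 = (6 + 4·12 + 18)/6 = 72/6 = 12; σ²_Task 5 = ((18−6)/6)² = 4.000
te_Task 6 = (3 + 4·4 + 17)/6 = 36/6 = 6; σ²_Task 6 = ((17−3)/6)² = 5.444
te_Task 7 = (2 + 4·5 + 14)/6 = 36/6 = 6; σ²_Task 7 = ((14−2)/6)² = 4.000
te_Task 8 = (8 + 4·13 + 30)/6 = 90/6 = 15; σ²_Task 8 = ((30−8)/6)² = 13.444
te_Task 9 = (4 + 4·7 + 10)/6 = 42/6 = 7; σ²_Task 9 = ((10−4)/6)² = 1.000

Forward pass:
ES_Task 1 = 0; EF_Task 1 = 14
ES_Task 2 = 0; EF_Task 2 = 7
ES_Task 3 = 14; EF_Task 3 = 14+11 = 25
ES_Task 4 = max(EF_Task 1=14, EF_Task 2=7) = 14; EF_Task 4 = 14+12 = 26
ES_Task 5 = max(EF_Task 1=14, EF_Task 2=7) = 14; EF_Task 5 = 14+12 = 26
ES_Task 6 = max(EF_Task 2=7, EF_Task 3=25) = 25; EF_Task 6 = 25+6 = 31
ES_Task 7 = 26; EF_Task 7 = 26+6 = 32
ES_Task 8 = max(EF_Task 3=25, EF_Task 4=26) = 26; EF_Task 8 = 26+15 = 41
ES_Task 9 = max(EF_Task 2=7, EF_Task 3=25, EF_Task 5=26, EF_Task 6=31, EF_Task 7=32, EF_Task 8=41) = 41; EF_Task 9 = 41+7 = 48
Expected project duration μ = 48 days. Critical path: Task 1 → Task 4 → Task 8 → Task 9.

Variance along critical path = 5.444 + 0.111 + 13.444 + 1.000 = 20.000; σ = √20.000 = 4.472 days.
Z = (57 − 48) / 4.472 = 2.012
P(T ≤ 57) = Φ(2.012) ≈ 0.978

0.978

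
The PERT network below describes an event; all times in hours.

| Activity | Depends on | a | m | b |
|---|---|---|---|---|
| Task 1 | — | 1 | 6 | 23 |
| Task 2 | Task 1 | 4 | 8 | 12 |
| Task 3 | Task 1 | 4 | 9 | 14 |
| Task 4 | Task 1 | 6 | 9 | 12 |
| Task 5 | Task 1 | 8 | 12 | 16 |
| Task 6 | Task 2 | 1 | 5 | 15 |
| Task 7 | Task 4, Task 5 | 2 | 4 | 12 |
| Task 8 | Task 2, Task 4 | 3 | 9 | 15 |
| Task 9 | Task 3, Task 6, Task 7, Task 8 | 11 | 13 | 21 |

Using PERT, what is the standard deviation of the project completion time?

te_Task 1 = (1 + 4·6 + 23)/6 = 48/6 = 8; σ²_Task 1 = ((23−1)/6)² = 13.444
te_Task 2 = (4 + 4·8 + 12)/6 = 48/6 = 8; σ²_Task 2 = ((12−4)/6)² = 1.778
te_Task 3 = (4 + 4·9 + 14)/6 = 54/6 = 9; σ²_Task 3 = ((14−4)/6)² = 2.778
te_Task 4 = (6 + 4·9 + 12)/6 = 54/6 = 9; σ²_Task 4 = ((12−6)/6)² = 1.000
te_Task 5 = (8 + 4·12 + 16)/6 = 72/6 = 12; σ²_Task 5 = ((16−8)/6)² = 1.778
te_Task 6 = (1 + 4·5 + 15)/6 = 36/6 = 6; σ²_Task 6 = ((15−1)/6)² = 5.444
te_Task 7 = (2 + 4·4 + 12)/6 = 30/6 = 5; σ²_Task 7 = ((12−2)/6)² = 2.778
te_Task 8 = (3 + 4·9 + 15)/6 = 54/6 = 9; σ²_Task 8 = ((15−3)/6)² = 4.000
te_Task 9 = (11 + 4·13 + 21)/6 = 84/6 = 14; σ²_Task 9 = ((21−11)/6)² = 2.778

Forward pass:
ES_Task 1 = 0; EF_Task 1 = 8
ES_Task 2 = 8; EF_Task 2 = 8+8 = 16
ES_Task 3 = 8; EF_Task 3 = 8+9 = 17
ES_Task 4 = 8; EF_Task 4 = 8+9 = 17
ES_Task 5 = 8; EF_Task 5 = 8+12 = 20
ES_Task 6 = 16; EF_Task 6 = 16+6 = 22
ES_Task 7 = max(EF_Task 4=17, EF_Task 5=20) = 20; EF_Task 7 = 20+5 = 25
ES_Task 8 = max(EF_Task 2=16, EF_Task 4=17) = 17; EF_Task 8 = 17+9 = 26
ES_Task 9 = max(EF_Task 3=17, EF_Task 6=22, EF_Task 7=25, EF_Task 8=26) = 26; EF_Task 9 = 26+14 = 40
Expected project duration μ = 40 hours. Critical path: Task 1 → Task 4 → Task 8 → Task 9.

Variance along critical path = 13.444 + 1.000 + 4.000 + 2.778 = 21.222
σ = √21.222 = 4.607 hours

4.61 hours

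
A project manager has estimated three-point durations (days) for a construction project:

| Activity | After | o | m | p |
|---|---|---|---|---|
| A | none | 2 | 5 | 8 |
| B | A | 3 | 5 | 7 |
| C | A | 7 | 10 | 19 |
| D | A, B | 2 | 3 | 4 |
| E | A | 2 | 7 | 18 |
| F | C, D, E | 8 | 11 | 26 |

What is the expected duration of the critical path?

te_A = (2 + 4·5 + 8)/6 = 30/6 = 5
te_B = (3 + 4·5 + 7)/6 = 30/6 = 5
te_C = (7 + 4·10 + 19)/6 = 66/6 = 11
te_D = (2 + 4·3 + 4)/6 = 18/6 = 3
te_E = (2 + 4·7 + 18)/6 = 48/6 = 8
te_F = (8 + 4·11 + 26)/6 = 78/6 = 13

Forward pass:
ES_A = 0; EF_A = 5
ES_B = 5; EF_B = 5+5 = 10
ES_C = 5; EF_C = 5+11 = 16
ES_D = max(EF_A=5, EF_B=10) = 10; EF_D = 10+3 = 13
ES_E = 5; EF_E = 5+8 = 13
ES_F = max(EF_C=16, EF_D=13, EF_E=13) = 16; EF_F = 16+13 = 29
Expected project duration μ = 29 days. Critical path: A → C → F.

29 days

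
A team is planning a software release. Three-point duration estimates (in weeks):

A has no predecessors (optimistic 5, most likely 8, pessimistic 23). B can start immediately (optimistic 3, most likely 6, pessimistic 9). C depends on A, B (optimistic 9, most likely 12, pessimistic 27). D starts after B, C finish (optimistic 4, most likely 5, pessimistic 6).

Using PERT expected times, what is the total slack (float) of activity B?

4 weeks

te_A = (5 + 4·8 + 23)/6 = 60/6 = 10
te_B = (3 + 4·6 + 9)/6 = 36/6 = 6
te_C = (9 + 4·12 + 27)/6 = 84/6 = 14
te_D = (4 + 4·5 + 6)/6 = 30/6 = 5

Forward pass:
ES_A = 0; EF_A = 10
ES_B = 0; EF_B = 6
ES_C = max(EF_A=10, EF_B=6) = 10; EF_C = 10+14 = 24
ES_D = max(EF_B=6, EF_C=24) = 24; EF_D = 24+5 = 29
Expected project duration μ = 29 weeks. Critical path: A → C → D.

Backward pass:
LF_D = 29; LS_D = 29−5 = 24
LF_C = LS_D = 24; LS_C = 24−14 = 10
LF_B = min(LS_C=10, LS_D=24) = 10; LS_B = 10−6 = 4
LF_A = LS_C = 10; LS_A = 10−10 = 0
Slack_B = LS_B − ES_B = 4 − 0 = 4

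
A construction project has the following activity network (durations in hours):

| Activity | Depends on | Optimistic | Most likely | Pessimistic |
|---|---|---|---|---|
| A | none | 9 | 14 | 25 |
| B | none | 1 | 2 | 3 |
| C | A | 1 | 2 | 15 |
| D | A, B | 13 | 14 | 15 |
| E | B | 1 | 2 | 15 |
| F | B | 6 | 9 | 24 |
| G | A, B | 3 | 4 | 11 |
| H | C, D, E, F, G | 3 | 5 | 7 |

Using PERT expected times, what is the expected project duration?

34 hours

te_A = (9 + 4·14 + 25)/6 = 90/6 = 15
te_B = (1 + 4·2 + 3)/6 = 12/6 = 2
te_C = (1 + 4·2 + 15)/6 = 24/6 = 4
te_D = (13 + 4·14 + 15)/6 = 84/6 = 14
te_E = (1 + 4·2 + 15)/6 = 24/6 = 4
te_F = (6 + 4·9 + 24)/6 = 66/6 = 11
te_G = (3 + 4·4 + 11)/6 = 30/6 = 5
te_H = (3 + 4·5 + 7)/6 = 30/6 = 5

Forward pass:
ES_A = 0; EF_A = 15
ES_B = 0; EF_B = 2
ES_C = 15; EF_C = 15+4 = 19
ES_D = max(EF_A=15, EF_B=2) = 15; EF_D = 15+14 = 29
ES_E = 2; EF_E = 2+4 = 6
ES_F = 2; EF_F = 2+11 = 13
ES_G = max(EF_A=15, EF_B=2) = 15; EF_G = 15+5 = 20
ES_H = max(EF_C=19, EF_D=29, EF_E=6, EF_F=13, EF_G=20) = 29; EF_H = 29+5 = 34
Expected project duration μ = 34 hours. Critical path: A → D → H.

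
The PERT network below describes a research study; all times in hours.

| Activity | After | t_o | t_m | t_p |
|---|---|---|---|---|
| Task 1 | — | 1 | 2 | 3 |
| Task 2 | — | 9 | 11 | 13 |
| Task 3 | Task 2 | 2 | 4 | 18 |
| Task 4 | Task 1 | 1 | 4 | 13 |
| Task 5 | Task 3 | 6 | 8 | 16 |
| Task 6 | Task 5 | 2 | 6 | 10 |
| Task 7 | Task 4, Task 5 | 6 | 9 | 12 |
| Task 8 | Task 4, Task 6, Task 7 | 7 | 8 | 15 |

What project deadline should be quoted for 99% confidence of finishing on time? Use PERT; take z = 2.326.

te_Task 1 = (1 + 4·2 + 3)/6 = 12/6 = 2; σ²_Task 1 = ((3−1)/6)² = 0.111
te_Task 2 = (9 + 4·11 + 13)/6 = 66/6 = 11; σ²_Task 2 = ((13−9)/6)² = 0.444
te_Task 3 = (2 + 4·4 + 18)/6 = 36/6 = 6; σ²_Task 3 = ((18−2)/6)² = 7.111
te_Task 4 = (1 + 4·4 + 13)/6 = 30/6 = 5; σ²_Task 4 = ((13−1)/6)² = 4.000
te_Task 5 = (6 + 4·8 + 16)/6 = 54/6 = 9; σ²_Task 5 = ((16−6)/6)² = 2.778
te_Task 6 = (2 + 4·6 + 10)/6 = 36/6 = 6; σ²_Task 6 = ((10−2)/6)² = 1.778
te_Task 7 = (6 + 4·9 + 12)/6 = 54/6 = 9; σ²_Task 7 = ((12−6)/6)² = 1.000
te_Task 8 = (7 + 4·8 + 15)/6 = 54/6 = 9; σ²_Task 8 = ((15−7)/6)² = 1.778

Forward pass:
ES_Task 1 = 0; EF_Task 1 = 2
ES_Task 2 = 0; EF_Task 2 = 11
ES_Task 3 = 11; EF_Task 3 = 11+6 = 17
ES_Task 4 = 2; EF_Task 4 = 2+5 = 7
ES_Task 5 = 17; EF_Task 5 = 17+9 = 26
ES_Task 6 = 26; EF_Task 6 = 26+6 = 32
ES_Task 7 = max(EF_Task 4=7, EF_Task 5=26) = 26; EF_Task 7 = 26+9 = 35
ES_Task 8 = max(EF_Task 4=7, EF_Task 6=32, EF_Task 7=35) = 35; EF_Task 8 = 35+9 = 44
Expected project duration μ = 44 hours. Critical path: Task 2 → Task 3 → Task 5 → Task 7 → Task 8.

Variance along critical path = 0.444 + 7.111 + 2.778 + 1.000 + 1.778 = 13.111; σ = 3.621 hours.
D = μ + z·σ = 44 + 2.326·3.621 = 52.4 hours

52.4 hours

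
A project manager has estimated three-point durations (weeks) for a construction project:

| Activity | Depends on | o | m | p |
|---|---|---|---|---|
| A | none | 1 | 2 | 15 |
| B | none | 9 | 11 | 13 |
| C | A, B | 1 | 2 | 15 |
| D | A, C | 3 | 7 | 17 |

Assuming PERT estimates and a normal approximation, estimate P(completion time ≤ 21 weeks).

0.276

te_A = (1 + 4·2 + 15)/6 = 24/6 = 4; σ²_A = ((15−1)/6)² = 5.444
te_B = (9 + 4·11 + 13)/6 = 66/6 = 11; σ²_B = ((13−9)/6)² = 0.444
te_C = (1 + 4·2 + 15)/6 = 24/6 = 4; σ²_C = ((15−1)/6)² = 5.444
te_D = (3 + 4·7 + 17)/6 = 48/6 = 8; σ²_D = ((17−3)/6)² = 5.444

Forward pass:
ES_A = 0; EF_A = 4
ES_B = 0; EF_B = 11
ES_C = max(EF_A=4, EF_B=11) = 11; EF_C = 11+4 = 15
ES_D = max(EF_A=4, EF_C=15) = 15; EF_D = 15+8 = 23
Expected project duration μ = 23 weeks. Critical path: B → C → D.

Variance along critical path = 0.444 + 5.444 + 5.444 = 11.333; σ = √11.333 = 3.367 weeks.
Z = (21 − 23) / 3.367 = -0.594
P(T ≤ 21) = Φ(-0.594) ≈ 0.276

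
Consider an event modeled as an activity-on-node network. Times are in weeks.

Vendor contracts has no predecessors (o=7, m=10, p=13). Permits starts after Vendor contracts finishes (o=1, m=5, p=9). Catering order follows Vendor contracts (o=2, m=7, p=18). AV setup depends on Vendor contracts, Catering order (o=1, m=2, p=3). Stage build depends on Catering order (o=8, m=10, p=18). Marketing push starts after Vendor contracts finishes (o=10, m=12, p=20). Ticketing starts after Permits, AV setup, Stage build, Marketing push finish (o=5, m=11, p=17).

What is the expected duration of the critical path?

te_Vendor contracts = (7 + 4·10 + 13)/6 = 60/6 = 10
te_Permits = (1 + 4·5 + 9)/6 = 30/6 = 5
te_Catering order = (2 + 4·7 + 18)/6 = 48/6 = 8
te_AV setup = (1 + 4·2 + 3)/6 = 12/6 = 2
te_Stage build = (8 + 4·10 + 18)/6 = 66/6 = 11
te_Marketing push = (10 + 4·12 + 20)/6 = 78/6 = 13
te_Ticketing = (5 + 4·11 + 17)/6 = 66/6 = 11

Forward pass:
ES_Vendor contracts = 0; EF_Vendor contracts = 10
ES_Permits = 10; EF_Permits = 10+5 = 15
ES_Catering order = 10; EF_Catering order = 10+8 = 18
ES_AV setup = max(EF_Vendor contracts=10, EF_Catering order=18) = 18; EF_AV setup = 18+2 = 20
ES_Stage build = 18; EF_Stage build = 18+11 = 29
ES_Marketing push = 10; EF_Marketing push = 10+13 = 23
ES_Ticketing = max(EF_Permits=15, EF_AV setup=20, EF_Stage build=29, EF_Marketing push=23) = 29; EF_Ticketing = 29+11 = 40
Expected project duration μ = 40 weeks. Critical path: Vendor contracts → Catering order → Stage build → Ticketing.

40 weeks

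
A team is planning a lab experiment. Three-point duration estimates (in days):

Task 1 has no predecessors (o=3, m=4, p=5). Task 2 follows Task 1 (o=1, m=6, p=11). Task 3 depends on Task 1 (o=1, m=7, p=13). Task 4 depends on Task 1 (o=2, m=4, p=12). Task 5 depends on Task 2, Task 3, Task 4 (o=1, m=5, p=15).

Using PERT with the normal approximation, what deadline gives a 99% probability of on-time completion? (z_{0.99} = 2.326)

24.2 days

te_Task 1 = (3 + 4·4 + 5)/6 = 24/6 = 4; σ²_Task 1 = ((5−3)/6)² = 0.111
te_Task 2 = (1 + 4·6 + 11)/6 = 36/6 = 6; σ²_Task 2 = ((11−1)/6)² = 2.778
te_Task 3 = (1 + 4·7 + 13)/6 = 42/6 = 7; σ²_Task 3 = ((13−1)/6)² = 4.000
te_Task 4 = (2 + 4·4 + 12)/6 = 30/6 = 5; σ²_Task 4 = ((12−2)/6)² = 2.778
te_Task 5 = (1 + 4·5 + 15)/6 = 36/6 = 6; σ²_Task 5 = ((15−1)/6)² = 5.444

Forward pass:
ES_Task 1 = 0; EF_Task 1 = 4
ES_Task 2 = 4; EF_Task 2 = 4+6 = 10
ES_Task 3 = 4; EF_Task 3 = 4+7 = 11
ES_Task 4 = 4; EF_Task 4 = 4+5 = 9
ES_Task 5 = max(EF_Task 2=10, EF_Task 3=11, EF_Task 4=9) = 11; EF_Task 5 = 11+6 = 17
Expected project duration μ = 17 days. Critical path: Task 1 → Task 3 → Task 5.

Variance along critical path = 0.111 + 4.000 + 5.444 = 9.556; σ = 3.091 days.
D = μ + z·σ = 17 + 2.326·3.091 = 24.2 days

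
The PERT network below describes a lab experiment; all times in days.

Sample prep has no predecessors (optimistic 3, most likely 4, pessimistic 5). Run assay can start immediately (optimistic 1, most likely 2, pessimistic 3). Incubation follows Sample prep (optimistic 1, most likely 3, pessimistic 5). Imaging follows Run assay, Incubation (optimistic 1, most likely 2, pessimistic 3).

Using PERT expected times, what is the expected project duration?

te_Sample prep = (3 + 4·4 + 5)/6 = 24/6 = 4
te_Run assay = (1 + 4·2 + 3)/6 = 12/6 = 2
te_Incubation = (1 + 4·3 + 5)/6 = 18/6 = 3
te_Imaging = (1 + 4·2 + 3)/6 = 12/6 = 2

Forward pass:
ES_Sample prep = 0; EF_Sample prep = 4
ES_Run assay = 0; EF_Run assay = 2
ES_Incubation = 4; EF_Incubation = 4+3 = 7
ES_Imaging = max(EF_Run assay=2, EF_Incubation=7) = 7; EF_Imaging = 7+2 = 9
Expected project duration μ = 9 days. Critical path: Sample prep → Incubation → Imaging.

9 days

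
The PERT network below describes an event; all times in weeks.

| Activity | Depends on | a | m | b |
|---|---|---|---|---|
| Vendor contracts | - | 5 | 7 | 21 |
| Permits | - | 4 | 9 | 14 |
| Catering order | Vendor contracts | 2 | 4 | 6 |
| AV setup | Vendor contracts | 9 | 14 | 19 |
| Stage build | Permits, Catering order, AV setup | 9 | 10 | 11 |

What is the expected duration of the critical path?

te_Vendor contracts = (5 + 4·7 + 21)/6 = 54/6 = 9
te_Permits = (4 + 4·9 + 14)/6 = 54/6 = 9
te_Catering order = (2 + 4·4 + 6)/6 = 24/6 = 4
te_AV setup = (9 + 4·14 + 19)/6 = 84/6 = 14
te_Stage build = (9 + 4·10 + 11)/6 = 60/6 = 10

Forward pass:
ES_Vendor contracts = 0; EF_Vendor contracts = 9
ES_Permits = 0; EF_Permits = 9
ES_Catering order = 9; EF_Catering order = 9+4 = 13
ES_AV setup = 9; EF_AV setup = 9+14 = 23
ES_Stage build = max(EF_Permits=9, EF_Catering order=13, EF_AV setup=23) = 23; EF_Stage build = 23+10 = 33
Expected project duration μ = 33 weeks. Critical path: Vendor contracts → AV setup → Stage build.

33 weeks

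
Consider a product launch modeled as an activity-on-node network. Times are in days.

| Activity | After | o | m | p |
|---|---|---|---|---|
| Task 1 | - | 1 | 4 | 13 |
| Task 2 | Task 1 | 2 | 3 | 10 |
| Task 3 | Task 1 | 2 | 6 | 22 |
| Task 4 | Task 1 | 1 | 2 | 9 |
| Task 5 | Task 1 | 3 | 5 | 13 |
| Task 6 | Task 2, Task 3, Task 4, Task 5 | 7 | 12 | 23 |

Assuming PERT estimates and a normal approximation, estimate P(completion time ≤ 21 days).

te_Task 1 = (1 + 4·4 + 13)/6 = 30/6 = 5; σ²_Task 1 = ((13−1)/6)² = 4.000
te_Task 2 = (2 + 4·3 + 10)/6 = 24/6 = 4; σ²_Task 2 = ((10−2)/6)² = 1.778
te_Task 3 = (2 + 4·6 + 22)/6 = 48/6 = 8; σ²_Task 3 = ((22−2)/6)² = 11.111
te_Task 4 = (1 + 4·2 + 9)/6 = 18/6 = 3; σ²_Task 4 = ((9−1)/6)² = 1.778
te_Task 5 = (3 + 4·5 + 13)/6 = 36/6 = 6; σ²_Task 5 = ((13−3)/6)² = 2.778
te_Task 6 = (7 + 4·12 + 23)/6 = 78/6 = 13; σ²_Task 6 = ((23−7)/6)² = 7.111

Forward pass:
ES_Task 1 = 0; EF_Task 1 = 5
ES_Task 2 = 5; EF_Task 2 = 5+4 = 9
ES_Task 3 = 5; EF_Task 3 = 5+8 = 13
ES_Task 4 = 5; EF_Task 4 = 5+3 = 8
ES_Task 5 = 5; EF_Task 5 = 5+6 = 11
ES_Task 6 = max(EF_Task 2=9, EF_Task 3=13, EF_Task 4=8, EF_Task 5=11) = 13; EF_Task 6 = 13+13 = 26
Expected project duration μ = 26 days. Critical path: Task 1 → Task 3 → Task 6.

Variance along critical path = 4.000 + 11.111 + 7.111 = 22.222; σ = √22.222 = 4.714 days.
Z = (21 − 26) / 4.714 = -1.061
P(T ≤ 21) = Φ(-1.061) ≈ 0.144

0.144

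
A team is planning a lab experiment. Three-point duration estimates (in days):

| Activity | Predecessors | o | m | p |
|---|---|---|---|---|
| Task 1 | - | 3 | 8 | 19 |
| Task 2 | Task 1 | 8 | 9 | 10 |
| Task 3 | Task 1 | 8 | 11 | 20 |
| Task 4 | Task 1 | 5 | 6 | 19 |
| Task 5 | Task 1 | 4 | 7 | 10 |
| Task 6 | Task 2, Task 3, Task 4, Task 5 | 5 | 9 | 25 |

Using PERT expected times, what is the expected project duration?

32 days

te_Task 1 = (3 + 4·8 + 19)/6 = 54/6 = 9
te_Task 2 = (8 + 4·9 + 10)/6 = 54/6 = 9
te_Task 3 = (8 + 4·11 + 20)/6 = 72/6 = 12
te_Task 4 = (5 + 4·6 + 19)/6 = 48/6 = 8
te_Task 5 = (4 + 4·7 + 10)/6 = 42/6 = 7
te_Task 6 = (5 + 4·9 + 25)/6 = 66/6 = 11

Forward pass:
ES_Task 1 = 0; EF_Task 1 = 9
ES_Task 2 = 9; EF_Task 2 = 9+9 = 18
ES_Task 3 = 9; EF_Task 3 = 9+12 = 21
ES_Task 4 = 9; EF_Task 4 = 9+8 = 17
ES_Task 5 = 9; EF_Task 5 = 9+7 = 16
ES_Task 6 = max(EF_Task 2=18, EF_Task 3=21, EF_Task 4=17, EF_Task 5=16) = 21; EF_Task 6 = 21+11 = 32
Expected project duration μ = 32 days. Critical path: Task 1 → Task 3 → Task 6.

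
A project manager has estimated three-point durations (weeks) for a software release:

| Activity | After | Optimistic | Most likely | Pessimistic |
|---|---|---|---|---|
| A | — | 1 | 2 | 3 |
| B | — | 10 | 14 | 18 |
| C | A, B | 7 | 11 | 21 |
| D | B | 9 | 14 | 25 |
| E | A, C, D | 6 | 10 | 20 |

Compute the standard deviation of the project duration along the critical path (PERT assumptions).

3.79 weeks

te_A = (1 + 4·2 + 3)/6 = 12/6 = 2; σ²_A = ((3−1)/6)² = 0.111
te_B = (10 + 4·14 + 18)/6 = 84/6 = 14; σ²_B = ((18−10)/6)² = 1.778
te_C = (7 + 4·11 + 21)/6 = 72/6 = 12; σ²_C = ((21−7)/6)² = 5.444
te_D = (9 + 4·14 + 25)/6 = 90/6 = 15; σ²_D = ((25−9)/6)² = 7.111
te_E = (6 + 4·10 + 20)/6 = 66/6 = 11; σ²_E = ((20−6)/6)² = 5.444

Forward pass:
ES_A = 0; EF_A = 2
ES_B = 0; EF_B = 14
ES_C = max(EF_A=2, EF_B=14) = 14; EF_C = 14+12 = 26
ES_D = 14; EF_D = 14+15 = 29
ES_E = max(EF_A=2, EF_C=26, EF_D=29) = 29; EF_E = 29+11 = 40
Expected project duration μ = 40 weeks. Critical path: B → D → E.

Variance along critical path = 1.778 + 7.111 + 5.444 = 14.333
σ = √14.333 = 3.786 weeks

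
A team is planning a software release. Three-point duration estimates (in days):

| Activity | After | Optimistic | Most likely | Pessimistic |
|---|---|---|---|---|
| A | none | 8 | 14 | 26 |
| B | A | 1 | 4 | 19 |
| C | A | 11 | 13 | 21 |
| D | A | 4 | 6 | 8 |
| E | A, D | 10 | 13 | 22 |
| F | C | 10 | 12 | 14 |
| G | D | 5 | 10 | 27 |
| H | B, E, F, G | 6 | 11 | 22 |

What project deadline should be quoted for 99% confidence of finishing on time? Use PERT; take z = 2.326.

63.2 days

te_A = (8 + 4·14 + 26)/6 = 90/6 = 15; σ²_A = ((26−8)/6)² = 9.000
te_B = (1 + 4·4 + 19)/6 = 36/6 = 6; σ²_B = ((19−1)/6)² = 9.000
te_C = (11 + 4·13 + 21)/6 = 84/6 = 14; σ²_C = ((21−11)/6)² = 2.778
te_D = (4 + 4·6 + 8)/6 = 36/6 = 6; σ²_D = ((8−4)/6)² = 0.444
te_E = (10 + 4·13 + 22)/6 = 84/6 = 14; σ²_E = ((22−10)/6)² = 4.000
te_F = (10 + 4·12 + 14)/6 = 72/6 = 12; σ²_F = ((14−10)/6)² = 0.444
te_G = (5 + 4·10 + 27)/6 = 72/6 = 12; σ²_G = ((27−5)/6)² = 13.444
te_H = (6 + 4·11 + 22)/6 = 72/6 = 12; σ²_H = ((22−6)/6)² = 7.111

Forward pass:
ES_A = 0; EF_A = 15
ES_B = 15; EF_B = 15+6 = 21
ES_C = 15; EF_C = 15+14 = 29
ES_D = 15; EF_D = 15+6 = 21
ES_E = max(EF_A=15, EF_D=21) = 21; EF_E = 21+14 = 35
ES_F = 29; EF_F = 29+12 = 41
ES_G = 21; EF_G = 21+12 = 33
ES_H = max(EF_B=21, EF_E=35, EF_F=41, EF_G=33) = 41; EF_H = 41+12 = 53
Expected project duration μ = 53 days. Critical path: A → C → F → H.

Variance along critical path = 9.000 + 2.778 + 0.444 + 7.111 = 19.333; σ = 4.397 days.
D = μ + z·σ = 53 + 2.326·4.397 = 63.2 days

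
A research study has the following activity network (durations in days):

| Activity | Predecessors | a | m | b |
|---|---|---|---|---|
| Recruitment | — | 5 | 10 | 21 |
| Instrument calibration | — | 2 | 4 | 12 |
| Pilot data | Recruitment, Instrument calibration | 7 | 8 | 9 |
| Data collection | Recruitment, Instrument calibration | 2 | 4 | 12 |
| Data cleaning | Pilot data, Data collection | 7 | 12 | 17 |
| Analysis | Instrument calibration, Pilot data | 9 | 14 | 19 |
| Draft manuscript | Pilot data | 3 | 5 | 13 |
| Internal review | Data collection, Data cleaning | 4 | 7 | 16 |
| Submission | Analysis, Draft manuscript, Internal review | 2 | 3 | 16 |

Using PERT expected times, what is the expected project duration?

te_Recruitment = (5 + 4·10 + 21)/6 = 66/6 = 11
te_Instrument calibration = (2 + 4·4 + 12)/6 = 30/6 = 5
te_Pilot data = (7 + 4·8 + 9)/6 = 48/6 = 8
te_Data collection = (2 + 4·4 + 12)/6 = 30/6 = 5
te_Data cleaning = (7 + 4·12 + 17)/6 = 72/6 = 12
te_Analysis = (9 + 4·14 + 19)/6 = 84/6 = 14
te_Draft manuscript = (3 + 4·5 + 13)/6 = 36/6 = 6
te_Internal review = (4 + 4·7 + 16)/6 = 48/6 = 8
te_Submission = (2 + 4·3 + 16)/6 = 30/6 = 5

Forward pass:
ES_Recruitment = 0; EF_Recruitment = 11
ES_Instrument calibration = 0; EF_Instrument calibration = 5
ES_Pilot data = max(EF_Recruitment=11, EF_Instrument calibration=5) = 11; EF_Pilot data = 11+8 = 19
ES_Data collection = max(EF_Recruitment=11, EF_Instrument calibration=5) = 11; EF_Data collection = 11+5 = 16
ES_Data cleaning = max(EF_Pilot data=19, EF_Data collection=16) = 19; EF_Data cleaning = 19+12 = 31
ES_Analysis = max(EF_Instrument calibration=5, EF_Pilot data=19) = 19; EF_Analysis = 19+14 = 33
ES_Draft manuscript = 19; EF_Draft manuscript = 19+6 = 25
ES_Internal review = max(EF_Data collection=16, EF_Data cleaning=31) = 31; EF_Internal review = 31+8 = 39
ES_Submission = max(EF_Analysis=33, EF_Draft manuscript=25, EF_Internal review=39) = 39; EF_Submission = 39+5 = 44
Expected project duration μ = 44 days. Critical path: Recruitment → Pilot data → Data cleaning → Internal review → Submission.

44 days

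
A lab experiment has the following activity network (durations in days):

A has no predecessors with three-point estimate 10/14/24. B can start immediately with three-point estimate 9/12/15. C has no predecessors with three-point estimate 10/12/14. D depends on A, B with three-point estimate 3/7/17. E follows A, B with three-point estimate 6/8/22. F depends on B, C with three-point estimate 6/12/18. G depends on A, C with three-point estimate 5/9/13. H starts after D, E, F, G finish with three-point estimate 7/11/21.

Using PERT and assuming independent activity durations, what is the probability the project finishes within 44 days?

0.951

te_A = (10 + 4·14 + 24)/6 = 90/6 = 15; σ²_A = ((24−10)/6)² = 5.444
te_B = (9 + 4·12 + 15)/6 = 72/6 = 12; σ²_B = ((15−9)/6)² = 1.000
te_C = (10 + 4·12 + 14)/6 = 72/6 = 12; σ²_C = ((14−10)/6)² = 0.444
te_D = (3 + 4·7 + 17)/6 = 48/6 = 8; σ²_D = ((17−3)/6)² = 5.444
te_E = (6 + 4·8 + 22)/6 = 60/6 = 10; σ²_E = ((22−6)/6)² = 7.111
te_F = (6 + 4·12 + 18)/6 = 72/6 = 12; σ²_F = ((18−6)/6)² = 4.000
te_G = (5 + 4·9 + 13)/6 = 54/6 = 9; σ²_G = ((13−5)/6)² = 1.778
te_H = (7 + 4·11 + 21)/6 = 72/6 = 12; σ²_H = ((21−7)/6)² = 5.444

Forward pass:
ES_A = 0; EF_A = 15
ES_B = 0; EF_B = 12
ES_C = 0; EF_C = 12
ES_D = max(EF_A=15, EF_B=12) = 15; EF_D = 15+8 = 23
ES_E = max(EF_A=15, EF_B=12) = 15; EF_E = 15+10 = 25
ES_F = max(EF_B=12, EF_C=12) = 12; EF_F = 12+12 = 24
ES_G = max(EF_A=15, EF_C=12) = 15; EF_G = 15+9 = 24
ES_H = max(EF_D=23, EF_E=25, EF_F=24, EF_G=24) = 25; EF_H = 25+12 = 37
Expected project duration μ = 37 days. Critical path: A → E → H.

Variance along critical path = 5.444 + 7.111 + 5.444 = 18.000; σ = √18.000 = 4.243 days.
Z = (44 − 37) / 4.243 = 1.650
P(T ≤ 44) = Φ(1.650) ≈ 0.951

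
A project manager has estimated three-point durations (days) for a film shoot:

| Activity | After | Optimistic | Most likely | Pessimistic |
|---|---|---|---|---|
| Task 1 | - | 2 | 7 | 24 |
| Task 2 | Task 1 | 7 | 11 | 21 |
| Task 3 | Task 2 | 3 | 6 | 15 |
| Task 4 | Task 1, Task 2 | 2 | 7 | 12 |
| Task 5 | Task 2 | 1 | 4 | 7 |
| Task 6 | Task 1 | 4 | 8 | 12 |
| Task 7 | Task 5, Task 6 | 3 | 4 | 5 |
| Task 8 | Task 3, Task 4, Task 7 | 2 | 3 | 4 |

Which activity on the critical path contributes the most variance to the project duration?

te_Task 1 = (2 + 4·7 + 24)/6 = 54/6 = 9; σ²_Task 1 = ((24−2)/6)² = 13.444
te_Task 2 = (7 + 4·11 + 21)/6 = 72/6 = 12; σ²_Task 2 = ((21−7)/6)² = 5.444
te_Task 3 = (3 + 4·6 + 15)/6 = 42/6 = 7; σ²_Task 3 = ((15−3)/6)² = 4.000
te_Task 4 = (2 + 4·7 + 12)/6 = 42/6 = 7; σ²_Task 4 = ((12−2)/6)² = 2.778
te_Task 5 = (1 + 4·4 + 7)/6 = 24/6 = 4; σ²_Task 5 = ((7−1)/6)² = 1.000
te_Task 6 = (4 + 4·8 + 12)/6 = 48/6 = 8; σ²_Task 6 = ((12−4)/6)² = 1.778
te_Task 7 = (3 + 4·4 + 5)/6 = 24/6 = 4; σ²_Task 7 = ((5−3)/6)² = 0.111
te_Task 8 = (2 + 4·3 + 4)/6 = 18/6 = 3; σ²_Task 8 = ((4−2)/6)² = 0.111

Forward pass:
ES_Task 1 = 0; EF_Task 1 = 9
ES_Task 2 = 9; EF_Task 2 = 9+12 = 21
ES_Task 3 = 21; EF_Task 3 = 21+7 = 28
ES_Task 4 = max(EF_Task 1=9, EF_Task 2=21) = 21; EF_Task 4 = 21+7 = 28
ES_Task 5 = 21; EF_Task 5 = 21+4 = 25
ES_Task 6 = 9; EF_Task 6 = 9+8 = 17
ES_Task 7 = max(EF_Task 5=25, EF_Task 6=17) = 25; EF_Task 7 = 25+4 = 29
ES_Task 8 = max(EF_Task 3=28, EF_Task 4=28, EF_Task 7=29) = 29; EF_Task 8 = 29+3 = 32
Expected project duration μ = 32 days. Critical path: Task 1 → Task 2 → Task 5 → Task 7 → Task 8.

Variances on critical path: σ²_Task 1=13.444, σ²_Task 2=5.444, σ²_Task 5=1.000, σ²_Task 7=0.111, σ²_Task 8=0.111.
Largest is σ²_Task 1 = 13.444.

Task 1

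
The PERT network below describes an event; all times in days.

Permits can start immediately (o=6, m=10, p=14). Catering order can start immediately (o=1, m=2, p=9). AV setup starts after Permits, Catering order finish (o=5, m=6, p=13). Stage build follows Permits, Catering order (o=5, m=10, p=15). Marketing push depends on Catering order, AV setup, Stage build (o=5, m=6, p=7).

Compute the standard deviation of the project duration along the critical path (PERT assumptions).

te_Permits = (6 + 4·10 + 14)/6 = 60/6 = 10; σ²_Permits = ((14−6)/6)² = 1.778
te_Catering order = (1 + 4·2 + 9)/6 = 18/6 = 3; σ²_Catering order = ((9−1)/6)² = 1.778
te_AV setup = (5 + 4·6 + 13)/6 = 42/6 = 7; σ²_AV setup = ((13−5)/6)² = 1.778
te_Stage build = (5 + 4·10 + 15)/6 = 60/6 = 10; σ²_Stage build = ((15−5)/6)² = 2.778
te_Marketing push = (5 + 4·6 + 7)/6 = 36/6 = 6; σ²_Marketing push = ((7−5)/6)² = 0.111

Forward pass:
ES_Permits = 0; EF_Permits = 10
ES_Catering order = 0; EF_Catering order = 3
ES_AV setup = max(EF_Permits=10, EF_Catering order=3) = 10; EF_AV setup = 10+7 = 17
ES_Stage build = max(EF_Permits=10, EF_Catering order=3) = 10; EF_Stage build = 10+10 = 20
ES_Marketing push = max(EF_Catering order=3, EF_AV setup=17, EF_Stage build=20) = 20; EF_Marketing push = 20+6 = 26
Expected project duration μ = 26 days. Critical path: Permits → Stage build → Marketing push.

Variance along critical path = 1.778 + 2.778 + 0.111 = 4.667
σ = √4.667 = 2.160 days

2.16 days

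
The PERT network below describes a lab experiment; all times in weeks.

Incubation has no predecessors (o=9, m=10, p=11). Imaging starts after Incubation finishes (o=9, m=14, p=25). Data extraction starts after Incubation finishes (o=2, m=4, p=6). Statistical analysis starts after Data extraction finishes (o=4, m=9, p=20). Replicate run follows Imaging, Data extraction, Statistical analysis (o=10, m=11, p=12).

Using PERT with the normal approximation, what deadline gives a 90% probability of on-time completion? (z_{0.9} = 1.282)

39.5 weeks

te_Incubation = (9 + 4·10 + 11)/6 = 60/6 = 10; σ²_Incubation = ((11−9)/6)² = 0.111
te_Imaging = (9 + 4·14 + 25)/6 = 90/6 = 15; σ²_Imaging = ((25−9)/6)² = 7.111
te_Data extraction = (2 + 4·4 + 6)/6 = 24/6 = 4; σ²_Data extraction = ((6−2)/6)² = 0.444
te_Statistical analysis = (4 + 4·9 + 20)/6 = 60/6 = 10; σ²_Statistical analysis = ((20−4)/6)² = 7.111
te_Replicate run = (10 + 4·11 + 12)/6 = 66/6 = 11; σ²_Replicate run = ((12−10)/6)² = 0.111

Forward pass:
ES_Incubation = 0; EF_Incubation = 10
ES_Imaging = 10; EF_Imaging = 10+15 = 25
ES_Data extraction = 10; EF_Data extraction = 10+4 = 14
ES_Statistical analysis = 14; EF_Statistical analysis = 14+10 = 24
ES_Replicate run = max(EF_Imaging=25, EF_Data extraction=14, EF_Statistical analysis=24) = 25; EF_Replicate run = 25+11 = 36
Expected project duration μ = 36 weeks. Critical path: Incubation → Imaging → Replicate run.

Variance along critical path = 0.111 + 7.111 + 0.111 = 7.333; σ = 2.708 weeks.
D = μ + z·σ = 36 + 1.282·2.708 = 39.5 weeks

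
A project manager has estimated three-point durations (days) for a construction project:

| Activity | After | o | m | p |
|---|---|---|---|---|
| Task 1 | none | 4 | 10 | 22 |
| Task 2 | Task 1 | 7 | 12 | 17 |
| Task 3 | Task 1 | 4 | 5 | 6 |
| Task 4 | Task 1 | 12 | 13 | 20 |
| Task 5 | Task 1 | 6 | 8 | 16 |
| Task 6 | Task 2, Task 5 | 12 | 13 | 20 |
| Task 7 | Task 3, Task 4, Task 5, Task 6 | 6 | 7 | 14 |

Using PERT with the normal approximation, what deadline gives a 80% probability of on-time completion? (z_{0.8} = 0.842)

te_Task 1 = (4 + 4·10 + 22)/6 = 66/6 = 11; σ²_Task 1 = ((22−4)/6)² = 9.000
te_Task 2 = (7 + 4·12 + 17)/6 = 72/6 = 12; σ²_Task 2 = ((17−7)/6)² = 2.778
te_Task 3 = (4 + 4·5 + 6)/6 = 30/6 = 5; σ²_Task 3 = ((6−4)/6)² = 0.111
te_Task 4 = (12 + 4·13 + 20)/6 = 84/6 = 14; σ²_Task 4 = ((20−12)/6)² = 1.778
te_Task 5 = (6 + 4·8 + 16)/6 = 54/6 = 9; σ²_Task 5 = ((16−6)/6)² = 2.778
te_Task 6 = (12 + 4·13 + 20)/6 = 84/6 = 14; σ²_Task 6 = ((20−12)/6)² = 1.778
te_Task 7 = (6 + 4·7 + 14)/6 = 48/6 = 8; σ²_Task 7 = ((14−6)/6)² = 1.778

Forward pass:
ES_Task 1 = 0; EF_Task 1 = 11
ES_Task 2 = 11; EF_Task 2 = 11+12 = 23
ES_Task 3 = 11; EF_Task 3 = 11+5 = 16
ES_Task 4 = 11; EF_Task 4 = 11+14 = 25
ES_Task 5 = 11; EF_Task 5 = 11+9 = 20
ES_Task 6 = max(EF_Task 2=23, EF_Task 5=20) = 23; EF_Task 6 = 23+14 = 37
ES_Task 7 = max(EF_Task 3=16, EF_Task 4=25, EF_Task 5=20, EF_Task 6=37) = 37; EF_Task 7 = 37+8 = 45
Expected project duration μ = 45 days. Critical path: Task 1 → Task 2 → Task 6 → Task 7.

Variance along critical path = 9.000 + 2.778 + 1.778 + 1.778 = 15.333; σ = 3.916 days.
D = μ + z·σ = 45 + 0.842·3.916 = 48.3 days

48.3 days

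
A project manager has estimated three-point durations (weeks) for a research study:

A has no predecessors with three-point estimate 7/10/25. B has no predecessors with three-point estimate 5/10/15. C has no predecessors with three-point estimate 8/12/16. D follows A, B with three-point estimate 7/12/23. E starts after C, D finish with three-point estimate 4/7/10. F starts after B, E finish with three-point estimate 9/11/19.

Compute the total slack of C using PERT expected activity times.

te_A = (7 + 4·10 + 25)/6 = 72/6 = 12
te_B = (5 + 4·10 + 15)/6 = 60/6 = 10
te_C = (8 + 4·12 + 16)/6 = 72/6 = 12
te_D = (7 + 4·12 + 23)/6 = 78/6 = 13
te_E = (4 + 4·7 + 10)/6 = 42/6 = 7
te_F = (9 + 4·11 + 19)/6 = 72/6 = 12

Forward pass:
ES_A = 0; EF_A = 12
ES_B = 0; EF_B = 10
ES_C = 0; EF_C = 12
ES_D = max(EF_A=12, EF_B=10) = 12; EF_D = 12+13 = 25
ES_E = max(EF_C=12, EF_D=25) = 25; EF_E = 25+7 = 32
ES_F = max(EF_B=10, EF_E=32) = 32; EF_F = 32+12 = 44
Expected project duration μ = 44 weeks. Critical path: A → D → E → F.

Backward pass:
LF_F = 44; LS_F = 44−12 = 32
LF_E = LS_F = 32; LS_E = 32−7 = 25
LF_D = LS_E = 25; LS_D = 25−13 = 12
LF_C = LS_E = 25; LS_C = 25−12 = 13
LF_B = min(LS_D=12, LS_F=32) = 12; LS_B = 12−10 = 2
LF_A = LS_D = 12; LS_A = 12−12 = 0
Slack_C = LS_C − ES_C = 13 − 0 = 13

13 weeks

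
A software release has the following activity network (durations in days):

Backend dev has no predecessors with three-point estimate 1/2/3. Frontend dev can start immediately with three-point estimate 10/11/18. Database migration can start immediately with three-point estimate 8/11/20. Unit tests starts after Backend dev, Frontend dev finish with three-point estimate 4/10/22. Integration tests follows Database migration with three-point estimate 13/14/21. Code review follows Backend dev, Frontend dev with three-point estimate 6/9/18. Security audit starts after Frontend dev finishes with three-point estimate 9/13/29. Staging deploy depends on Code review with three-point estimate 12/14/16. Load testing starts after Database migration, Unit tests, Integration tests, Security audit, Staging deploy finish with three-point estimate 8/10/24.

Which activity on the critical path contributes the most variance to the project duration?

te_Backend dev = (1 + 4·2 + 3)/6 = 12/6 = 2; σ²_Backend dev = ((3−1)/6)² = 0.111
te_Frontend dev = (10 + 4·11 + 18)/6 = 72/6 = 12; σ²_Frontend dev = ((18−10)/6)² = 1.778
te_Database migration = (8 + 4·11 + 20)/6 = 72/6 = 12; σ²_Database migration = ((20−8)/6)² = 4.000
te_Unit tests = (4 + 4·10 + 22)/6 = 66/6 = 11; σ²_Unit tests = ((22−4)/6)² = 9.000
te_Integration tests = (13 + 4·14 + 21)/6 = 90/6 = 15; σ²_Integration tests = ((21−13)/6)² = 1.778
te_Code review = (6 + 4·9 + 18)/6 = 60/6 = 10; σ²_Code review = ((18−6)/6)² = 4.000
te_Security audit = (9 + 4·13 + 29)/6 = 90/6 = 15; σ²_Security audit = ((29−9)/6)² = 11.111
te_Staging deploy = (12 + 4·14 + 16)/6 = 84/6 = 14; σ²_Staging deploy = ((16−12)/6)² = 0.444
te_Load testing = (8 + 4·10 + 24)/6 = 72/6 = 12; σ²_Load testing = ((24−8)/6)² = 7.111

Forward pass:
ES_Backend dev = 0; EF_Backend dev = 2
ES_Frontend dev = 0; EF_Frontend dev = 12
ES_Database migration = 0; EF_Database migration = 12
ES_Unit tests = max(EF_Backend dev=2, EF_Frontend dev=12) = 12; EF_Unit tests = 12+11 = 23
ES_Integration tests = 12; EF_Integration tests = 12+15 = 27
ES_Code review = max(EF_Backend dev=2, EF_Frontend dev=12) = 12; EF_Code review = 12+10 = 22
ES_Security audit = 12; EF_Security audit = 12+15 = 27
ES_Staging deploy = 22; EF_Staging deploy = 22+14 = 36
ES_Load testing = max(EF_Database migration=12, EF_Unit tests=23, EF_Integration tests=27, EF_Security audit=27, EF_Staging deploy=36) = 36; EF_Load testing = 36+12 = 48
Expected project duration μ = 48 days. Critical path: Frontend dev → Code review → Staging deploy → Load testing.

Variances on critical path: σ²_Frontend dev=1.778, σ²_Code review=4.000, σ²_Staging deploy=0.444, σ²_Load testing=7.111.
Largest is σ²_Load testing = 7.111.

Load testing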